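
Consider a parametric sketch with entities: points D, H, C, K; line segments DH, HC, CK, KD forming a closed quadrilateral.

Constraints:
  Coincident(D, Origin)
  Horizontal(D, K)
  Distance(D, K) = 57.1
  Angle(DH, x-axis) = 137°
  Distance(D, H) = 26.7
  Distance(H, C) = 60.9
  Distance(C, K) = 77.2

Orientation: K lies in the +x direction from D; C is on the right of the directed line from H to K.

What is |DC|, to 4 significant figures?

42.33

D is at the origin; DK is horizontal with |DK| = 57.1 and K in +x, so K = (57.1, 0). DH runs at 137.0° with |DH| = 26.7, so H = (-19.53, 18.21). C is determined by |HC| = 60.9 and |CK| = 77.2 together: it lies at the intersection of circle(H, 60.9) and circle(K, 77.2). With |HK| = 78.76, the foot of the radical line on HK is 25.09 from H and the perpendicular offset is √(60.9² − 25.09²) = 55.49. Taking the right-of-HK solution: C = (-7.946, -41.58).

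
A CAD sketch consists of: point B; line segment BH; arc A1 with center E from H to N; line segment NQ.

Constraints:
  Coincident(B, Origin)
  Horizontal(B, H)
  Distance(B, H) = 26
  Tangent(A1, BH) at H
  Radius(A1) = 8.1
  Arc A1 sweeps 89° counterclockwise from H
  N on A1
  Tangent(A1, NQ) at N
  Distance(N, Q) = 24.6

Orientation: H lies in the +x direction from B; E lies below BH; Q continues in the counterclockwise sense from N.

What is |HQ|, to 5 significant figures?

33.653

B is at the origin; B and H share the same y with |BH| = 26.0 and H on the +x side, so H = (26.000, 0.0000). A1 meets BH tangentially, so EH is at right angles to BH, so E = H + (0, -8.1) = (26.000, -8.1000). On A1, H sits at bearing 90° from E; an 89° counterclockwise sweep puts N at bearing 179°, so N = E + 8.1·(cos 179°, sin 179°) = (17.901, -7.9586). Since A1 is tangent to NQ there, EN ⟂ NQ, so NQ runs along (−sin 179°, cos 179°); with |NQ| = 24.6, Q = (17.472, -32.555). Then |HQ| = |Q − H| = 33.653.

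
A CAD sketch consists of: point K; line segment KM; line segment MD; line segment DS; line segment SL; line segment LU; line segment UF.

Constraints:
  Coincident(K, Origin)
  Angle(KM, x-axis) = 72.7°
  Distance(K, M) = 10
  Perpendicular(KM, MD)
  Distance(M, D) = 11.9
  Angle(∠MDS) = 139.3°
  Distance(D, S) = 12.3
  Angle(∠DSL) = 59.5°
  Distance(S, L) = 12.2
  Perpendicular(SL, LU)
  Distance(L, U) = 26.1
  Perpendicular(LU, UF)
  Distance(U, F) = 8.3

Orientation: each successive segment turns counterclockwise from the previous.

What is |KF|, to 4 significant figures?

27.02

The perpendicularity gives LU at right angles to SL, so LU runs at 53.90°; with |LU| = 26.1, U = (5.559, 22.10). LU is perpendicular to UF, so UF runs at 143.9°; with |UF| = 8.3, F = (-1.147, 26.99). Then |KF| = |F − K| = 27.02.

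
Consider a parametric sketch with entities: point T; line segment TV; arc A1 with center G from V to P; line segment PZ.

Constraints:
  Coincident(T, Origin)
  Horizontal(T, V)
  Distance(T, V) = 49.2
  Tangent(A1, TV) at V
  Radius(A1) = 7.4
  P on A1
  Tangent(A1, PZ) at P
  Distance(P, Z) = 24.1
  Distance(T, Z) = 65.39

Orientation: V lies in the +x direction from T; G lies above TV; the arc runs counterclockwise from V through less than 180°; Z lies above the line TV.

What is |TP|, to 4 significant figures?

57.04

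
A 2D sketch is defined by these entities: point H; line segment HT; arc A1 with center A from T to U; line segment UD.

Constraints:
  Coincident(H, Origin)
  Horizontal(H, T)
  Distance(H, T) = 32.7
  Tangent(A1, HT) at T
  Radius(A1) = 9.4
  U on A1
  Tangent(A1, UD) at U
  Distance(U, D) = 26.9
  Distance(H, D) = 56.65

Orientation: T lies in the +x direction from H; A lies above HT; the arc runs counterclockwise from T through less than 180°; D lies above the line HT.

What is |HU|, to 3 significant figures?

43.0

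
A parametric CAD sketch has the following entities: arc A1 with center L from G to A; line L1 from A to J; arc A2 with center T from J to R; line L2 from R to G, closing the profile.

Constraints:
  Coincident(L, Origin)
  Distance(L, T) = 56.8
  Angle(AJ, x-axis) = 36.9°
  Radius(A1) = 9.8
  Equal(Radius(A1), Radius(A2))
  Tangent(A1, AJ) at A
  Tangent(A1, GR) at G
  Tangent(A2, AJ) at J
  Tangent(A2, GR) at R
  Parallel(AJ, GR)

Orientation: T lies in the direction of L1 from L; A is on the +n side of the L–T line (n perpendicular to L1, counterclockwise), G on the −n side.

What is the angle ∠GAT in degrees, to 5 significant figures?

80.211°

L is at the origin and T lies 56.8 along u from L, so T = 56.8·u = (45.422, 34.104). Tangency of A1 to both parallel lines with radius 9.8 puts A and G at L ± 9.8·n: A = (-5.8841, 7.8369), G = (5.8841, -7.8369). Then cos ∠GAT = AG·AT / (|AG||AT|), giving 80.211°.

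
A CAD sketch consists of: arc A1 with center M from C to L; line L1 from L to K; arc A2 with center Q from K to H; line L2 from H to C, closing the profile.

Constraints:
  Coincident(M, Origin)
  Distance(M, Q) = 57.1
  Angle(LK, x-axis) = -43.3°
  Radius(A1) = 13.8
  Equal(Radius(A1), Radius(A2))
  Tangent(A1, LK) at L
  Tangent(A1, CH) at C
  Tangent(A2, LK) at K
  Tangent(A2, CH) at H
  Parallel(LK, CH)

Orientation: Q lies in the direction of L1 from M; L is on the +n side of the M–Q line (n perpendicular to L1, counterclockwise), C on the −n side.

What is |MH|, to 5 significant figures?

58.744

The slot axis is L1's direction at -43.3°, so u = (cos -43.3°, sin -43.3°) = (0.72777, -0.68582) and n = (−sin -43.3°, cos -43.3°) = (0.68582, 0.72777). M is at the origin and Q lies 57.1 along u from M, so Q = 57.1·u = (41.556, -39.160). Tangency of A1 to both parallel lines with radius 13.8 puts L and C at M ± 13.8·n: L = (9.4643, 10.043), C = (-9.4643, -10.043). Equal radii place K and H the same way about Q: K = Q + 13.8·n = (51.020, -29.117), H = Q − 13.8·n = (32.092, -49.203). Then |MH| = |H − M| = 58.744.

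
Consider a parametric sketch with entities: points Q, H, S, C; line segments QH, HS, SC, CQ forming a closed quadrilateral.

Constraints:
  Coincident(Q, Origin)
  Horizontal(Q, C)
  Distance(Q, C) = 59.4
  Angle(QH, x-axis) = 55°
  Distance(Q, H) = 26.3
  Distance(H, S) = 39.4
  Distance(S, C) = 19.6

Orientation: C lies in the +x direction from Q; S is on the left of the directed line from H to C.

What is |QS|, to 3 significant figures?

57.6

Q is at the origin; Q and C share the same y with |QC| = 59.4 and C in +x, so C = (59.4, 0). QH runs at 55.0° with |QH| = 26.3, so H = (15.1, 21.5). S is determined by |HS| = 39.4 and |SC| = 19.6 together: it lies at the intersection of circle(H, 39.4) and circle(C, 19.6). With |HC| = 49.3, the foot of the radical line on HC is 36.5 from H and the perpendicular offset is √(39.4² − 36.5²) = 14.9. Taking the left-of-HC solution: S = (54.4, 19.0).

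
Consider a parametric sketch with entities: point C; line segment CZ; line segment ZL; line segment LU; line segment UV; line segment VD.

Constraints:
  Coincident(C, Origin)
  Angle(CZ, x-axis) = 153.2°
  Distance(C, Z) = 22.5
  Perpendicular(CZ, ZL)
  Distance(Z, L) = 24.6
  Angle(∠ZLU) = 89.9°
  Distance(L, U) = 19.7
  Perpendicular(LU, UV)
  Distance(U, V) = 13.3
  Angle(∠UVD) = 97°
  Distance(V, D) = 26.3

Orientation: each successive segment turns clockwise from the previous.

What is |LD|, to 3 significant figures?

17.7

C is at the origin; CZ runs at 153.2° with length 22.5, so Z = (-20.1, 10.1). CZ ⟂ ZL, so ZL runs at 63.2°; with |ZL| = 24.6, L = (-8.99, 32.1). ∠ZLU = 89.9° gives LU at -26.9° from the x-axis; with |LU| = 19.7, U = (8.58, 23.2). The perpendicularity gives UV at right angles to LU, so UV runs at -117°; with |UV| = 13.3, V = (2.56, 11.3). ∠UVD = 97.0° gives VD at 160° from the x-axis; with |VD| = 26.3, D = (-22.2, 20.3). Then |LD| = |D − L| = 17.7.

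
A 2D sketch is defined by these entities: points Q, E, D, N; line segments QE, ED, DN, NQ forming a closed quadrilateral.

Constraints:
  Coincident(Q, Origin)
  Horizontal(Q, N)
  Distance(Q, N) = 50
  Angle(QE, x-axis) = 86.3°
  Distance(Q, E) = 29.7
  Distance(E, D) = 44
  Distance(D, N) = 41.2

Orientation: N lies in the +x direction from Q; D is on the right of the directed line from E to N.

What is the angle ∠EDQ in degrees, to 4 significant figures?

27.51°

Checks: |QN| = 50.00 ✓; |QE| = 29.70 ✓; |ED| = 44.00 ✓; |DN| = 41.20 ✓.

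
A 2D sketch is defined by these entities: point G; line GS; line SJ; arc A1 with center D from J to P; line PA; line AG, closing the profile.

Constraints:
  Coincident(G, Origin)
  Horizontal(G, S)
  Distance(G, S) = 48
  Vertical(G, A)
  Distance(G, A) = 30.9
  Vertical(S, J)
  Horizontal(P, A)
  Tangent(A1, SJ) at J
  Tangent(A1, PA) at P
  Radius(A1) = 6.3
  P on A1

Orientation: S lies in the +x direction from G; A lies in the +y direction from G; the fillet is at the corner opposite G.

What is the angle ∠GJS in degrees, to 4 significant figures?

62.86°

G is at the origin; GS is horizontal with |GS| = 48.0 and S on the +x side, so S = (48.00, 0.000). GA is vertical with |GA| = 30.9 and A on the +y side, so A = (0.000, 30.90). The virtual corner opposite G is at (48.00, 30.90). Since A1 is tangent to SJ there, DJ ⟂ SJ and A1 meets PA tangentially, so DP is at right angles to PA, with radius 6.3, so the center D sits 6.3 in from both sides at D = (41.70, 24.60). That places the tangent points at J = (48.00, 24.60) on SJ and P = (41.70, 30.90) on PA. Then cos ∠GJS = JG·JS / (|JG||JS|), giving 62.86°.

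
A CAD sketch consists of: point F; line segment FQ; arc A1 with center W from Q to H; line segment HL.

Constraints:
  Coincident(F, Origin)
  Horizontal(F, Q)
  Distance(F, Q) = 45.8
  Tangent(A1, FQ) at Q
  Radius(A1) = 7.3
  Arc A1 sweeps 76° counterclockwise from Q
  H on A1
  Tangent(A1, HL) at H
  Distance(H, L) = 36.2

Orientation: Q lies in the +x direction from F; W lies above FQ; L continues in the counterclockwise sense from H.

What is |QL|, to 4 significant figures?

43.64

On A1, Q sits at bearing -90° from W; a 76° counterclockwise sweep puts H at bearing -14°, so H = W + 7.3·(cos -14°, sin -14°) = (52.88, 5.534). The tangent condition forces WH to be normal to HL, so HL runs along (−sin -14°, cos -14°); with |HL| = 36.2, L = (61.64, 40.66). Then |QL| = |L − Q| = 43.64.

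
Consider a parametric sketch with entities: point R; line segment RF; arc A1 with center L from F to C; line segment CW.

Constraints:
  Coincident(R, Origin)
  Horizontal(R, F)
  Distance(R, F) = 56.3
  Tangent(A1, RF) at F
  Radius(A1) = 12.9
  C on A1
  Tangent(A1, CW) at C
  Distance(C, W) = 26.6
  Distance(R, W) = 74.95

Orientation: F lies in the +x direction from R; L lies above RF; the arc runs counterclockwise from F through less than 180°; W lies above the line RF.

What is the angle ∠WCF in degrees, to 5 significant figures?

127.78°

R is at the origin; RF is horizontal with |RF| = 56.3 and F on the +x side, so F = (56.300, 0.0000). Since A1 is tangent to RF there, LF ⟂ RF, so L = F + (0, 12.9) = (56.300, 12.900). Since LC ⟂ CW (tangency), |LW| = √(12.9² + 26.6²) = 29.563 regardless of where C sits on A1. So W lies on both circle(R, 74.95) and circle(L, 29.563); the above-RF intersection is W = (62.160, 41.876). C is the foot of the tangent from W: C = (68.793, 16.117).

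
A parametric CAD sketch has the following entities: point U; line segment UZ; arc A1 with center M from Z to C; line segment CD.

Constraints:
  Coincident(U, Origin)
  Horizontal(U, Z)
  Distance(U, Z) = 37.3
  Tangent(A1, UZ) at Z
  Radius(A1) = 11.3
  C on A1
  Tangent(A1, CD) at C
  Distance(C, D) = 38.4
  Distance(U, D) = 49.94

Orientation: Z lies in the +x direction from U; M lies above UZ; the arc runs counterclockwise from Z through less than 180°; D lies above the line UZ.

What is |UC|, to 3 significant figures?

49.2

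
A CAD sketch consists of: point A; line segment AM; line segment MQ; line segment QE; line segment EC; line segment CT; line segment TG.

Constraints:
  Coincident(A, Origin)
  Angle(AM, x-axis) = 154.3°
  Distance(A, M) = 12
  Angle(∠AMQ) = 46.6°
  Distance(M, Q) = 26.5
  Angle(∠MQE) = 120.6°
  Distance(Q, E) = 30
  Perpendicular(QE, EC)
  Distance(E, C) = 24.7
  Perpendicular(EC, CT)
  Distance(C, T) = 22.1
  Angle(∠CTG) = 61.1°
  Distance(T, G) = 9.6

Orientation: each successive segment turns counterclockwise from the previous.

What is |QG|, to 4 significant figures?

20.56

The perpendicularity gives CT at right angles to EC, so CT runs at 167.1°; with |CT| = 22.1, T = (10.46, 2.271). ∠CTG = 61.1° gives TG at -74.00° from the x-axis; with |TG| = 9.6, G = (13.10, -6.957). Then |QG| = |G − Q| = 20.56.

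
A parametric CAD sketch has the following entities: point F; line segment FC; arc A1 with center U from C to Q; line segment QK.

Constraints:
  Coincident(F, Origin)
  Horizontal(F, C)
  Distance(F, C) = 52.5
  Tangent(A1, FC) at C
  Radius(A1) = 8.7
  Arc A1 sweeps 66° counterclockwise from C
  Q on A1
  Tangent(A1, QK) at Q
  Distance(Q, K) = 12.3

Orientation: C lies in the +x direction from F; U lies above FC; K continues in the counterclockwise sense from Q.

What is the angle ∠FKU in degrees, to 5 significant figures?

16.662°

F is at the origin; FC is horizontal with |FC| = 52.5 and C on the +x side, so C = (52.500, 0.0000). A1 meets FC tangentially, so UC is at right angles to FC, so U = C + (0, 8.7) = (52.500, 8.7000). On A1, C sits at bearing -90° from U; a 66° counterclockwise sweep puts Q at bearing -24°, so Q = U + 8.7·(cos -24°, sin -24°) = (60.448, 5.1614). The tangent condition forces UQ to be normal to QK, so QK runs along (−sin -24°, cos -24°); with |QK| = 12.3, K = (65.451, 16.398). Then cos ∠FKU = KF·KU / (|KF||KU|), giving 16.662°.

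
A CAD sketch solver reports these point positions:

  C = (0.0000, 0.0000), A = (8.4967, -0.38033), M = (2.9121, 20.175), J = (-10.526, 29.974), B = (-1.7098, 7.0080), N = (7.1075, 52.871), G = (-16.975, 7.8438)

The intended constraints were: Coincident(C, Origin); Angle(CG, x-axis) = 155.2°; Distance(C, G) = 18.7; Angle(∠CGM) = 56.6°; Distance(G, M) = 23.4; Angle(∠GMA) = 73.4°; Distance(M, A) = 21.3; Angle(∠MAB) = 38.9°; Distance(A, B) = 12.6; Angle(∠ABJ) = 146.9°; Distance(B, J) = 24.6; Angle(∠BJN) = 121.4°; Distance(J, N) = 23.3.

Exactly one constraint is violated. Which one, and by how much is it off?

Distance(J, N) = 23.3 — off by 5.60.

C = (0.00, 0.00) ✓; CG at 155.2° ✓; |CG| = 18.70 ✓; ∠CGM = 56.60° ✓; |GM| = 23.40 ✓; ∠GMA = 73.40° ✓; |MA| = 21.30 ✓; ∠MAB = 38.90° ✓; |AB| = 12.60 ✓; ∠ABJ = 146.9° ✓; |BJ| = 24.60 ✓; ∠BJN = 121.4° ✓; |JN| = 28.90 ✗.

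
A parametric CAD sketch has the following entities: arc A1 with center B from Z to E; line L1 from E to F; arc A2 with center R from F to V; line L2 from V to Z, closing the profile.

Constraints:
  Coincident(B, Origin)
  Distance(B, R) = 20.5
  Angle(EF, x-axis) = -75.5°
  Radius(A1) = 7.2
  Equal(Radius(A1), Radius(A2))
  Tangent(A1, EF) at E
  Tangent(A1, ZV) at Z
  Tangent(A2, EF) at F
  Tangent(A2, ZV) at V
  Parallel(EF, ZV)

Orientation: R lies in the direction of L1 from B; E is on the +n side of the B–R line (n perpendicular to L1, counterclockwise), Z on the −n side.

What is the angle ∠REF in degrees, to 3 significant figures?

19.4°

The slot axis is L1's direction at -75.5°, so u = (cos -75.5°, sin -75.5°) = (0.250, -0.968) and n = (−sin -75.5°, cos -75.5°) = (0.968, 0.250). B is at the origin and R lies 20.5 along u from B, so R = 20.5·u = (5.13, -19.8). Tangency of A1 to both parallel lines with radius 7.2 puts E and Z at B ± 7.2·n: E = (6.97, 1.80), Z = (-6.97, -1.80). Equal radii place F and V the same way about R: F = R + 7.2·n = (12.1, -18.0), V = R − 7.2·n = (-1.84, -21.6). Then cos ∠REF = ER·EF / (|ER||EF|), giving 19.4°.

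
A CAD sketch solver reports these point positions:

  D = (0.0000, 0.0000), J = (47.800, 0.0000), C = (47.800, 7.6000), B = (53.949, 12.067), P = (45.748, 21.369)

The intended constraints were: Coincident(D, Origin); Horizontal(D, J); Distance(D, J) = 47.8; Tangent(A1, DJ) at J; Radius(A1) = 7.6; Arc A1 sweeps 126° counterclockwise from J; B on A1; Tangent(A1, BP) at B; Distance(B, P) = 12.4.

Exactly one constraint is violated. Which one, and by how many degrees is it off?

Tangent(A1, BP) at B — off by 5.40°.

D = (0.00, 0.00) ✓; D.y = 0.00, J.y = 0.00 ✓; |DJ| = 47.80 ✓; ∠(CJ, JD) = 90.00° ✓; |CJ| = 7.600 ✓; bearing(C→B) − bearing(C→J) = 126.0° ✓; |CB| = 7.600 ✓; ∠(CB, BP) = 84.60° ✗; |BP| = 12.40 ✓.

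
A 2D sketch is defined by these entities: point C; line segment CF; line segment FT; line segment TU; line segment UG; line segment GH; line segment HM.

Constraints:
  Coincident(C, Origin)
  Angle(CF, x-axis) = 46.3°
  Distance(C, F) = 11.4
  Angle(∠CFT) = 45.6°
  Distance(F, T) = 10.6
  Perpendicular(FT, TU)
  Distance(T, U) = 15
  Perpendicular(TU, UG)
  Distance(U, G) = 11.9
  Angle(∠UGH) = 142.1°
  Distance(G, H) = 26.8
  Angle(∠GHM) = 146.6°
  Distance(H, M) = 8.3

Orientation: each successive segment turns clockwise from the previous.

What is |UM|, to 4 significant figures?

43.21

C is at the origin; CF runs at 46.3° with length 11.4, so F = (7.876, 8.242). ∠CFT = 45.6° gives FT at -88.10° from the x-axis; with |FT| = 10.6, T = (8.228, -2.352). FT ⟂ TU, so TU runs at -178.1°; with |TU| = 15.0, U = (-6.764, -2.850). The perpendicularity gives UG at right angles to TU, so UG runs at 91.90°; with |UG| = 11.9, G = (-7.159, 9.044). ∠UGH = 142.1° gives GH at 54.00° from the x-axis; with |GH| = 26.8, H = (8.594, 30.73). ∠GHM = 146.6° gives HM at 20.60° from the x-axis; with |HM| = 8.3, M = (16.36, 33.65). Then |UM| = |M − U| = 43.21.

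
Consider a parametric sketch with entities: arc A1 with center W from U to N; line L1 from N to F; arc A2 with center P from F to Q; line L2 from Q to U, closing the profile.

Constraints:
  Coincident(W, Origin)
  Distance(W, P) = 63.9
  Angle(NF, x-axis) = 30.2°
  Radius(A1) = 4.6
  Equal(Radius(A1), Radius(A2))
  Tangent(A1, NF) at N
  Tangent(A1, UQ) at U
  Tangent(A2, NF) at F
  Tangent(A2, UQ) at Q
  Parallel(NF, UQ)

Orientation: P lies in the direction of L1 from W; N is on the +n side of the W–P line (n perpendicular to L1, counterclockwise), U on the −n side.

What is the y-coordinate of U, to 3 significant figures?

-3.98

The slot axis is L1's direction at 30.2°, so u = (cos 30.2°, sin 30.2°) = (0.864, 0.503) and n = (−sin 30.2°, cos 30.2°) = (-0.503, 0.864). W is at the origin and P lies 63.9 along u from W, so P = 63.9·u = (55.2, 32.1). Tangency of A1 to both parallel lines with radius 4.6 puts N and U at W ± 4.6·n: N = (-2.31, 3.98), U = (2.31, -3.98). So U.y = -3.98.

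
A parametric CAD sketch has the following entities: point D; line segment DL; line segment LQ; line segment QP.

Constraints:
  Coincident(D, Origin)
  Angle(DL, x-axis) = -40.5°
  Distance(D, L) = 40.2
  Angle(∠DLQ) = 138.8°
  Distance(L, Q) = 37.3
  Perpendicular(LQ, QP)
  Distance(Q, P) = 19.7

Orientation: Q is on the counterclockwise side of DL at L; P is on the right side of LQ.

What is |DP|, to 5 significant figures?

81.824

∠DLQ = 138.8°, so LQ runs at -40.5° + (180° − 138.8°) = 0.70000° from the x-axis; with |LQ| = 37.3, Q = L + 37.3·(cos 0.70000°, sin 0.70000°) = (67.866, -25.652). The perpendicularity gives QP at right angles to LQ; with |QP| = 19.7 on the right of LQ, P = Q + 19.7·(0.012217, -0.99993) = (68.106, -45.351). Then |DP| = |P − D| = 81.824.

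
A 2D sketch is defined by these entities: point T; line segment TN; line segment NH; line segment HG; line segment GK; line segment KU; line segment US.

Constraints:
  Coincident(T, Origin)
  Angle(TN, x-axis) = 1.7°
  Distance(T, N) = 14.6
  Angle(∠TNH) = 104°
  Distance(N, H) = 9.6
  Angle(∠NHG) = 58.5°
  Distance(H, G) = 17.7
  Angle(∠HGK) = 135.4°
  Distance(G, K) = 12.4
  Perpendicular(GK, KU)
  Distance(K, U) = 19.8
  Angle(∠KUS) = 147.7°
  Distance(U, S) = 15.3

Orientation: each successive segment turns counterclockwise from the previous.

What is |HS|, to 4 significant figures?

26.37

The perpendicularity gives KU at right angles to GK, so KU runs at -26.20°; with |KU| = 19.8, U = (12.21, -15.88). ∠KUS = 147.7° gives US at 6.100° from the x-axis; with |US| = 15.3, S = (27.43, -14.25). Then |HS| = |S − H| = 26.37.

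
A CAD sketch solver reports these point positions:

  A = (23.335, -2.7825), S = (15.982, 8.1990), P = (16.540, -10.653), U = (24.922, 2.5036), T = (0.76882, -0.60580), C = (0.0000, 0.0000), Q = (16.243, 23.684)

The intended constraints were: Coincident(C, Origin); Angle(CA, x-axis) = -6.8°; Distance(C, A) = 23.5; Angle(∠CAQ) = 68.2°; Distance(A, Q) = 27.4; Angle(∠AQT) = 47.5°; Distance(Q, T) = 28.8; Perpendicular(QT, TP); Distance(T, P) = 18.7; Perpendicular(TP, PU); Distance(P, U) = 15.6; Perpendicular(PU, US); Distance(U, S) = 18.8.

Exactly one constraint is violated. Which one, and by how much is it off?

Distance(U, S) = 18.8 — off by 8.20.

C = (0.00, 0.00) ✓; CA at -6.800° ✓; |CA| = 23.50 ✓; ∠CAQ = 68.20° ✓; |AQ| = 27.40 ✓; ∠AQT = 47.50° ✓; |QT| = 28.80 ✓; ∠(QT, TP) = 90.00° ✓; |TP| = 18.70 ✓; ∠(TP, PU) = 90.00° ✓; |PU| = 15.60 ✓; ∠(PU, US) = 90.00° ✓; |US| = 10.60 ✗.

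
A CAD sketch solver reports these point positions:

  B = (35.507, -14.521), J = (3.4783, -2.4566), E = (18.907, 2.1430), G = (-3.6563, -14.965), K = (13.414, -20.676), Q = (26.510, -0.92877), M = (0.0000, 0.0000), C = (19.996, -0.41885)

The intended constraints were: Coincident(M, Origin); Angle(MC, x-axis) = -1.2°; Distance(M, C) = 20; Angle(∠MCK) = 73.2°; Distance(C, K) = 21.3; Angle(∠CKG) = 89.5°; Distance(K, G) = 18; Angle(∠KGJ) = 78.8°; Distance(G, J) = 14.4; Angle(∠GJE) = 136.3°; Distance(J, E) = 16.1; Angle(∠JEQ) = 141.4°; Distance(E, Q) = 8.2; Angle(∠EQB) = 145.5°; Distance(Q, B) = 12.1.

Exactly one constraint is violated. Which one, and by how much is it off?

Distance(Q, B) = 12.1 — off by 4.20.

M = (0.00, 0.00) ✓; MC at -1.200° ✓; |MC| = 20.00 ✓; ∠MCK = 73.20° ✓; |CK| = 21.30 ✓; ∠CKG = 89.50° ✓; |KG| = 18.00 ✓; ∠KGJ = 78.80° ✓; |GJ| = 14.40 ✓; ∠GJE = 136.3° ✓; |JE| = 16.10 ✓; ∠JEQ = 141.4° ✓; |EQ| = 8.200 ✓; ∠EQB = 145.5° ✓; |QB| = 16.30 ✗.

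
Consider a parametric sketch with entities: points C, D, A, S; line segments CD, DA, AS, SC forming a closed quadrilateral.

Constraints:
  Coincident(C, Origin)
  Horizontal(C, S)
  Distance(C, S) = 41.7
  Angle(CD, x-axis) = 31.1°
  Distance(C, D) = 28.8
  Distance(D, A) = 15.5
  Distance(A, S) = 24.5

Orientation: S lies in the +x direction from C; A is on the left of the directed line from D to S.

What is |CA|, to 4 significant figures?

44.26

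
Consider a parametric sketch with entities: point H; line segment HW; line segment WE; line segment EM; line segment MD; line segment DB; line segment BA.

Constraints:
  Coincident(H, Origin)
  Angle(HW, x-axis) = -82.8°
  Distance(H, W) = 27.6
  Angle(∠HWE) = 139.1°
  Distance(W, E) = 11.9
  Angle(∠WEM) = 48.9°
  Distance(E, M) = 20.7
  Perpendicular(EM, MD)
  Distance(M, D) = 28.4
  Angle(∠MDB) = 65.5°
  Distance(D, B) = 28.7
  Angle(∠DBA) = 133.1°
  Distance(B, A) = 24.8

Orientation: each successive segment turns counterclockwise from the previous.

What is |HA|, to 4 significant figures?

52.37

∠MDB = 65.5° gives DB at -66.30° from the x-axis; with |DB| = 28.7, B = (-4.256, -40.51). ∠DBA = 133.1° gives BA at -19.40° from the x-axis; with |BA| = 24.8, A = (19.14, -48.75). Then |HA| = |A − H| = 52.37.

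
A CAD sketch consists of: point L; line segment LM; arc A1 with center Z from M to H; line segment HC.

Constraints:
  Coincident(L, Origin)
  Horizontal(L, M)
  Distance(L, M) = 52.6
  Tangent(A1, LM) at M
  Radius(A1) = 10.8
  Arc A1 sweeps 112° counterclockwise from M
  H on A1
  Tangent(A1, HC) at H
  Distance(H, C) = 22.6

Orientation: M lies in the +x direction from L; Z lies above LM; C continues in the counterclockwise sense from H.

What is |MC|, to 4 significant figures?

35.83

L is at the origin; LM is horizontal with |LM| = 52.6 and M on the +x side, so M = (52.60, 0.000). A1 meets LM tangentially, so ZM is at right angles to LM, so Z = M + (0, 10.8) = (52.60, 10.80). On A1, M sits at bearing -90° from Z; a 112° counterclockwise sweep puts H at bearing 22°, so H = Z + 10.8·(cos 22°, sin 22°) = (62.61, 14.85). Tangency of A1 to HC means the radius ZH is perpendicular to HC, so HC runs along (−sin 22°, cos 22°); with |HC| = 22.6, C = (54.15, 35.80). Then |MC| = |C − M| = 35.83.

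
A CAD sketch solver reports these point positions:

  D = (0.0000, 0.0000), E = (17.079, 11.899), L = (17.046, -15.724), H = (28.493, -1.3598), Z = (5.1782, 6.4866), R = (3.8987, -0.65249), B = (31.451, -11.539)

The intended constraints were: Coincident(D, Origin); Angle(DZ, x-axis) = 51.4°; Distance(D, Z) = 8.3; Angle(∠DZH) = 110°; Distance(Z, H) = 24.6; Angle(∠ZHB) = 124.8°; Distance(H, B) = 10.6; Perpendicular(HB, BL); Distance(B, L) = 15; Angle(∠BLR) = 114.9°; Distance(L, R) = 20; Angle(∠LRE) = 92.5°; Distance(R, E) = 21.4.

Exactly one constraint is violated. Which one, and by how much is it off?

Distance(R, E) = 21.4 — off by 3.20.

D = (0.00, 0.00) ✓; DZ at 51.40° ✓; |DZ| = 8.300 ✓; ∠DZH = 110.0° ✓; |ZH| = 24.60 ✓; ∠ZHB = 124.8° ✓; |HB| = 10.60 ✓; ∠(HB, BL) = 90.00° ✓; |BL| = 15.00 ✓; ∠BLR = 114.9° ✓; |LR| = 20.00 ✓; ∠LRE = 92.50° ✓; |RE| = 18.20 ✗.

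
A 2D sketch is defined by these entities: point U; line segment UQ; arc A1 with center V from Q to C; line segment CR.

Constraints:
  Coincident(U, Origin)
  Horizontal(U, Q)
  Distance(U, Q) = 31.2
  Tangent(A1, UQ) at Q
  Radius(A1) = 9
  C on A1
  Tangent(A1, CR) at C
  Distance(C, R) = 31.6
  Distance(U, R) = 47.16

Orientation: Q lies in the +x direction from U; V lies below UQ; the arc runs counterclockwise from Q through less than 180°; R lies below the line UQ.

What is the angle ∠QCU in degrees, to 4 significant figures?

111.1°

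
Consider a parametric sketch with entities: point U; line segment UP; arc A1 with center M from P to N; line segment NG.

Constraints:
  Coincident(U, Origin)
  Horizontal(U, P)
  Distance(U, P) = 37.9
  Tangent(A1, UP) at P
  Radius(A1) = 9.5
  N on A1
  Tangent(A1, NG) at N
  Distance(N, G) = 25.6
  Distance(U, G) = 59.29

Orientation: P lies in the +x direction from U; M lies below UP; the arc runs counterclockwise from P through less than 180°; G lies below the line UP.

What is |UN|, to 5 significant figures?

34.665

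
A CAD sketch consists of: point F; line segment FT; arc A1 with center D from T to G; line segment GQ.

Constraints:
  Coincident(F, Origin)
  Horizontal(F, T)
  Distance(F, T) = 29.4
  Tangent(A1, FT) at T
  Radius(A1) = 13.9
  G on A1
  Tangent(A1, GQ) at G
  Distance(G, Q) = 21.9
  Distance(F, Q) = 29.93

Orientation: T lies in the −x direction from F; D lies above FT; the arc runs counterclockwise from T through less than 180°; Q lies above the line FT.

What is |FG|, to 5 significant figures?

18.648

F is at the origin; F and T share the same y with |FT| = 29.4 and T on the −x side, so T = (-29.400, 0.0000). Since A1 is tangent to FT there, DT ⟂ FT, so D = T + (0, 13.9) = (-29.400, 13.900). Since DG ⟂ GQ (tangency), |DQ| = √(13.9² + 21.9²) = 25.939 regardless of where G sits on A1. So Q lies on both circle(F, 29.93) and circle(D, 25.939); the above-FT intersection is Q = (-8.1642, 28.795). G is the foot of the tangent from Q: G = (-16.563, 8.5694).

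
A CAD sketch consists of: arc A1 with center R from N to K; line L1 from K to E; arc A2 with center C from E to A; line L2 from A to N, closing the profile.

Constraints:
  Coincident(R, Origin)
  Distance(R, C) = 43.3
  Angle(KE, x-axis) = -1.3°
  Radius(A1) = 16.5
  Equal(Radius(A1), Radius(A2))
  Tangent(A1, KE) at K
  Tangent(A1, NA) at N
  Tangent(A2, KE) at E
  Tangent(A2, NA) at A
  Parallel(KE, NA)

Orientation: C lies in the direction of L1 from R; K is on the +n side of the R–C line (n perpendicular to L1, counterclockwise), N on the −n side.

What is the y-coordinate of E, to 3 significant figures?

15.5

The slot axis is L1's direction at -1.3°, so u = (cos -1.3°, sin -1.3°) = (1.00, -0.0227) and n = (−sin -1.3°, cos -1.3°) = (0.0227, 1.00). R is at the origin and C lies 43.3 along u from R, so C = 43.3·u = (43.3, -0.982). Tangency of A1 to both parallel lines with radius 16.5 puts K and N at R ± 16.5·n: K = (0.374, 16.5), N = (-0.374, -16.5). Equal radii place E and A the same way about C: E = C + 16.5·n = (43.7, 15.5), A = C − 16.5·n = (42.9, -17.5). So E.y = 15.5.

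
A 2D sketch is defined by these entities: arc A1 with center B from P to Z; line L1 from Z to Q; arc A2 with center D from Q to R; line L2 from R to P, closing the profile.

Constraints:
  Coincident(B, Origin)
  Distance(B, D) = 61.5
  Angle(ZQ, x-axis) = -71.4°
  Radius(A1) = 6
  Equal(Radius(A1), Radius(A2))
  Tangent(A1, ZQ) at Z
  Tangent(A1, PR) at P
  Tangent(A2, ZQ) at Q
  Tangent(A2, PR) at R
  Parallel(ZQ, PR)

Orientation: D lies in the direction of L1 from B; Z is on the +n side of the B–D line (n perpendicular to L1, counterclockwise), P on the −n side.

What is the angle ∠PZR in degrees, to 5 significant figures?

78.959°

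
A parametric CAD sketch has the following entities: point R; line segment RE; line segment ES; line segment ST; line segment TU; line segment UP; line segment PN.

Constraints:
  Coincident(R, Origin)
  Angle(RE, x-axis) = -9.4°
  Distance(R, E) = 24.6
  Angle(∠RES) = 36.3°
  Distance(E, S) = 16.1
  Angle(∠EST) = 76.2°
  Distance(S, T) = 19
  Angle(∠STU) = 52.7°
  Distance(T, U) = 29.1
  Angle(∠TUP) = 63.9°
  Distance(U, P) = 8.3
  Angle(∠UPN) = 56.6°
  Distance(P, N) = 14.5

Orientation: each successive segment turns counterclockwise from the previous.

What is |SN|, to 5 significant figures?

21.200

∠TUP = 63.9° gives UP at 121.50° from the x-axis; with |UP| = 8.3, P = (27.619, 1.1898). ∠UPN = 56.6° gives PN at -115.10° from the x-axis; with |PN| = 14.5, N = (21.468, -11.941). Then |SN| = |N − S| = 21.200.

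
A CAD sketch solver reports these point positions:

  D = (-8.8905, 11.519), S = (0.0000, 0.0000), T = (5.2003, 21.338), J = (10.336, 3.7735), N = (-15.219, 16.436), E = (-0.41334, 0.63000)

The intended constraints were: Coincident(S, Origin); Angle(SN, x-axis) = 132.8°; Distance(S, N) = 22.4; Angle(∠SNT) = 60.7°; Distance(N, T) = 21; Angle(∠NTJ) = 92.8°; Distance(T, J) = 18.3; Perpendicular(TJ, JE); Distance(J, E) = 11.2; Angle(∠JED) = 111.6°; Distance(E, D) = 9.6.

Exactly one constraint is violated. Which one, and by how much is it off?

Distance(E, D) = 9.6 — off by 4.20.

S = (0.00, 0.00) ✓; SN at 132.8° ✓; |SN| = 22.40 ✓; ∠SNT = 60.70° ✓; |NT| = 21.00 ✓; ∠NTJ = 92.80° ✓; |TJ| = 18.30 ✓; ∠(TJ, JE) = 90.00° ✓; |JE| = 11.20 ✓; ∠JED = 111.6° ✓; |ED| = 13.80 ✗.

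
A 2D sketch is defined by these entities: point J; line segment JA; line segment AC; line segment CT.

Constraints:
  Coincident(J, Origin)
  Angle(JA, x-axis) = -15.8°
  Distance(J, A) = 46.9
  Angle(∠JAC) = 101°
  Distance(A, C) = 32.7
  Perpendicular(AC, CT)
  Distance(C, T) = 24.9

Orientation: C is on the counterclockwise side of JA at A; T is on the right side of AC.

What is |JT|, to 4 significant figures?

82.26

J is at the origin; JA runs at -15.8° with length 46.9, so A = 46.9·(cos -15.8°, sin -15.8°) = (45.13, -12.77). ∠JAC = 101.0°, so AC runs at -15.8° + (180° − 101.0°) = 63.20° from the x-axis; with |AC| = 32.7, C = A + 32.7·(cos 63.20°, sin 63.20°) = (59.87, 16.42). AC ⟂ CT; with |CT| = 24.9 on the right of AC, T = C + 24.9·(0.8926, -0.4509) = (82.10, 5.191). Then |JT| = |T − J| = 82.26.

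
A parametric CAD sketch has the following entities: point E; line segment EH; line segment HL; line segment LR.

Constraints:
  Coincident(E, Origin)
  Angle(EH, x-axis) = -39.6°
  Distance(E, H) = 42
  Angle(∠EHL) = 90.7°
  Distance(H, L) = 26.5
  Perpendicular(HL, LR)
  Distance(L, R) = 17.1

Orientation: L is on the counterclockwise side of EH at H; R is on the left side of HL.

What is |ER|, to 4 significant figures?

36.74

∠EHL = 90.7°, so HL runs at -39.6° + (180° − 90.7°) = 49.70° from the x-axis; with |HL| = 26.5, L = H + 26.5·(cos 49.70°, sin 49.70°) = (49.50, -6.561). The perpendicularity gives LR at right angles to HL; with |LR| = 17.1 on the left of HL, R = L + 17.1·(-0.7627, 0.6468) = (36.46, 4.499). Then |ER| = |R − E| = 36.74.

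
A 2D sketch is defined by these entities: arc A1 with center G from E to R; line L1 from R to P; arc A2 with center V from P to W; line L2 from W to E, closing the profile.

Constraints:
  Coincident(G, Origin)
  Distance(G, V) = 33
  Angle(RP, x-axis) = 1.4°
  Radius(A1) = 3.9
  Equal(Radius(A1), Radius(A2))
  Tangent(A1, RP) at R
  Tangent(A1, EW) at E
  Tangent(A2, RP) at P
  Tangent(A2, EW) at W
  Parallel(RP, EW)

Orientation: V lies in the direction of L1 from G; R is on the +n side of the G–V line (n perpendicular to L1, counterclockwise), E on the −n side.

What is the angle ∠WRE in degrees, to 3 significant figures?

76.7°

The slot axis is L1's direction at 1.4°, so u = (cos 1.4°, sin 1.4°) = (1.00, 0.0244) and n = (−sin 1.4°, cos 1.4°) = (-0.0244, 1.00). G is at the origin and V lies 33.0 along u from G, so V = 33.0·u = (33.0, 0.806). Tangency of A1 to both parallel lines with radius 3.9 puts R and E at G ± 3.9·n: R = (-0.0953, 3.90), E = (0.0953, -3.90). Equal radii place P and W the same way about V: P = V + 3.9·n = (32.9, 4.71), W = V − 3.9·n = (33.1, -3.09). Then cos ∠WRE = RW·RE / (|RW||RE|), giving 76.7°.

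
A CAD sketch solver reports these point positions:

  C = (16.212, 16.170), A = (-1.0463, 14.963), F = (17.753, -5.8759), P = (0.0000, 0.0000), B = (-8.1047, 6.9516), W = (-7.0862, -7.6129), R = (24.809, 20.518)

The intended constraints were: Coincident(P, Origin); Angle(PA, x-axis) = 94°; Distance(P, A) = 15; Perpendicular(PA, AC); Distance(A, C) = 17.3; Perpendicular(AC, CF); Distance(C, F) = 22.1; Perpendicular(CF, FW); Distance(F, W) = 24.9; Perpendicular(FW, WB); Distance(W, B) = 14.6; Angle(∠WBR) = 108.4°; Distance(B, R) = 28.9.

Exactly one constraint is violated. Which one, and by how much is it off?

Distance(B, R) = 28.9 — off by 6.70.

P = (0.00, 0.00) ✓; PA at 94.00° ✓; |PA| = 15.00 ✓; ∠(PA, AC) = 90.00° ✓; |AC| = 17.30 ✓; ∠(AC, CF) = 90.00° ✓; |CF| = 22.10 ✓; ∠(CF, FW) = 90.00° ✓; |FW| = 24.90 ✓; ∠(FW, WB) = 90.00° ✓; |WB| = 14.60 ✓; ∠WBR = 108.4° ✓; |BR| = 35.60 ✗.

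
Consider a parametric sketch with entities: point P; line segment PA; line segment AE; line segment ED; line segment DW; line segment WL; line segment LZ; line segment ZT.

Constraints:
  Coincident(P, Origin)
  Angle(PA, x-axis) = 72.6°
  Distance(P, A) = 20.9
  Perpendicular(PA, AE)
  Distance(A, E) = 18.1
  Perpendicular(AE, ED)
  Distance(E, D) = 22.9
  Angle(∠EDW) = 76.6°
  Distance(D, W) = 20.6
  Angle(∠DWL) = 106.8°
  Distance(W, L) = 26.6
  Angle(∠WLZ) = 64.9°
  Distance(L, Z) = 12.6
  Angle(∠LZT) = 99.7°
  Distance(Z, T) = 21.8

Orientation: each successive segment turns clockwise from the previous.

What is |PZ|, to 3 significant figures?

26.0

P is at the origin; PA runs at 72.6° with length 20.9, so A = (6.25, 19.9). PA ⟂ AE, so AE runs at -17.4°; with |AE| = 18.1, E = (23.5, 14.5). AE is perpendicular to ED, so ED runs at -107°; with |ED| = 22.9, D = (16.7, -7.32). ∠EDW = 76.6° gives DW at 149° from the x-axis; with |DW| = 20.6, W = (-1.02, 3.23). ∠DWL = 106.8° gives WL at 76.0° from the x-axis; with |WL| = 26.6, L = (5.41, 29.0). ∠WLZ = 64.9° gives LZ at -39.1° from the x-axis; with |LZ| = 12.6, Z = (15.2, 21.1). Then |PZ| = |Z − P| = 26.0.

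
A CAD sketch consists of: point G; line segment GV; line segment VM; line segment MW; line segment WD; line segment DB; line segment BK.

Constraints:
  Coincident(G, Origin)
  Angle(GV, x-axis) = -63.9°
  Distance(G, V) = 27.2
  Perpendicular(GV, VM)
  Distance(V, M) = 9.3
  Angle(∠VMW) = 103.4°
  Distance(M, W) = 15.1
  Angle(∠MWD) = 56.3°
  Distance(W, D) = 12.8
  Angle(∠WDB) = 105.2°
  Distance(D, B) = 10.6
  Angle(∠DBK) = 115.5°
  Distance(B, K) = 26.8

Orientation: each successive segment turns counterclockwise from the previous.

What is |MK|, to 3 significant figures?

20.0

G is at the origin; GV runs at -63.9° with length 27.2, so V = (12.0, -24.4). The perpendicularity gives VM at right angles to GV, so VM runs at 26.1°; with |VM| = 9.3, M = (20.3, -20.3). ∠VMW = 103.4° gives MW at 103° from the x-axis; with |MW| = 15.1, W = (17.0, -5.60). ∠MWD = 56.3° gives WD at -134° from the x-axis; with |WD| = 12.8, D = (8.17, -14.9). ∠WDB = 105.2° gives DB at -58.8° from the x-axis; with |DB| = 10.6, B = (13.7, -23.9). ∠DBK = 115.5° gives BK at 5.70° from the x-axis; with |BK| = 26.8, K = (40.3, -21.3). Then |MK| = |K − M| = 20.0.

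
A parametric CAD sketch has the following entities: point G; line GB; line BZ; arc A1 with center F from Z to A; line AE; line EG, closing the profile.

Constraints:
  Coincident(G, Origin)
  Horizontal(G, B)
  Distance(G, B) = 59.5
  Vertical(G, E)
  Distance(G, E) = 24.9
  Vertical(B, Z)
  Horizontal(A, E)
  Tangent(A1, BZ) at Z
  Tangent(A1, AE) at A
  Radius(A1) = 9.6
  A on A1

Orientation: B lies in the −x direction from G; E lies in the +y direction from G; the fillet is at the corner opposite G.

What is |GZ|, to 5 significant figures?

61.436

The virtual corner opposite G is at (-59.500, 24.900). Tangency of A1 to BZ means the radius FZ is perpendicular to BZ and tangency of A1 to AE means the radius FA is perpendicular to AE, with radius 9.6, so the center F sits 9.6 in from both sides at F = (-49.900, 15.300). That places the tangent points at Z = (-59.500, 15.300) on BZ and A = (-49.900, 24.900) on AE. Then |GZ| = |Z − G| = 61.436.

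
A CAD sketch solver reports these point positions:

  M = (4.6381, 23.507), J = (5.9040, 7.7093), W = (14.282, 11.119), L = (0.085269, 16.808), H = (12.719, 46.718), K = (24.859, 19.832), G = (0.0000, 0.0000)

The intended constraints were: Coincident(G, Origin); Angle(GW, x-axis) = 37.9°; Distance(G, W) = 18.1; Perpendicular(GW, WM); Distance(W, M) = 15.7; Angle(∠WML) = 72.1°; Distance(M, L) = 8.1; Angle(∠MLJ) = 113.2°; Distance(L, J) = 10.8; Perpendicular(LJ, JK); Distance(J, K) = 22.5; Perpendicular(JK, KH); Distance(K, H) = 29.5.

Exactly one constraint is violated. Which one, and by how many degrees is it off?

Perpendicular(JK, KH) — off by 8.30°.

G = (0.00, 0.00) ✓; GW at 37.90° ✓; |GW| = 18.10 ✓; ∠(GW, WM) = 90.00° ✓; |WM| = 15.70 ✓; ∠WML = 72.10° ✓; |ML| = 8.100 ✓; ∠MLJ = 113.2° ✓; |LJ| = 10.80 ✓; ∠(LJ, JK) = 90.00° ✓; |JK| = 22.50 ✓; ∠(JK, KH) = 81.70° ✗; |KH| = 29.50 ✓.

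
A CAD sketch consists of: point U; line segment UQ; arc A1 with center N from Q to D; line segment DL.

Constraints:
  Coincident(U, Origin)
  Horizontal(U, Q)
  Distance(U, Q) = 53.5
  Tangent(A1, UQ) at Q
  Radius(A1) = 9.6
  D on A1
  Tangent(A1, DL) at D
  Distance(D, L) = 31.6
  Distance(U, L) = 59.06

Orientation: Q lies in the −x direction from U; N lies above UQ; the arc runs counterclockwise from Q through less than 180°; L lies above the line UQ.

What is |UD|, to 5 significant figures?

44.867

U is at the origin; U and Q share the same y with |UQ| = 53.5 and Q on the −x side, so Q = (-53.500, 0.0000). Tangency of A1 to UQ means the radius NQ is perpendicular to UQ, so N = Q + (0, 9.6) = (-53.500, 9.6000). Since ND ⟂ DL (tangency), |NL| = √(9.6² + 31.6²) = 33.026 regardless of where D sits on A1. So L lies on both circle(U, 59.06) and circle(N, 33.026); the above-UQ intersection is L = (-42.694, 40.808). D is the foot of the tangent from L: D = (-43.907, 9.2315).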